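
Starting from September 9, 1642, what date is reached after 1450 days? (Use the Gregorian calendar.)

+365 (one year) → Sep 9, 1643 (1085 left).
+366 (one year; includes Feb 29, 1644) → Sep 9, 1644 (719 left).
+365 (one year) → Sep 9, 1645 (354 left).
Sep has 30 days: +22 → Oct 1, 1645 (332 left).
Oct has 31 days: +31 → Nov 1, 1645 (301 left).
Nov has 30 days: +30 → Dec 1, 1645 (271 left).
Dec has 31 days: +31 → Jan 1, 1646 (240 left).
Jan has 31 days: +31 → Feb 1, 1646 (209 left).
Feb has 28 days: +28 → Mar 1, 1646 (181 left).
Mar has 31 days: +31 → Apr 1, 1646 (150 left).
Apr has 30 days: +30 → May 1, 1646 (120 left).
May has 31 days: +31 → Jun 1, 1646 (89 left).
Jun has 30 days: +30 → Jul 1, 1646 (59 left).
Jul has 31 days: +31 → Aug 1, 1646 (28 left).
+28 → Aug 29, 1646.

August 29, 1646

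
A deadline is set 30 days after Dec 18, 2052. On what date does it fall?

Dec has 31 days: +14 → Jan 1, 2053 (16 left).
+16 → Jan 17, 2053.

January 17, 2053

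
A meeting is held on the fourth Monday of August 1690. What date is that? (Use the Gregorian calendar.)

August 28, 1690

August 1, 1690 is a Tuesday.
The first Monday is therefore August 7 (6 days later).
The fourth Monday is 7 + 3×7 = August 28.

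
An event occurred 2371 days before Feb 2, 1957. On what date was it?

August 7, 1950

−366 (one year; includes Feb 29, 1956) → Feb 2, 1956 (2005 left).
−365 (one year) → Feb 2, 1955 (1640 left).
−365 (one year) → Feb 2, 1954 (1275 left).
−365 (one year) → Feb 2, 1953 (910 left).
−366 (one year; includes Feb 29, 1952) → Feb 2, 1952 (544 left).
−365 (one year) → Feb 2, 1951 (179 left).
−2 → Jan 31, 1951 (end of Jan, 31 days; 177 left).
−31 → Dec 31, 1950 (end of Dec, 31 days; 146 left).
−31 → Nov 30, 1950 (end of Nov, 30 days; 115 left).
−30 → Oct 31, 1950 (end of Oct, 31 days; 85 left).
−31 → Sep 30, 1950 (end of Sep, 30 days; 54 left).
−30 → Aug 31, 1950 (end of Aug, 31 days; 24 left).
−24 → Aug 7, 1950.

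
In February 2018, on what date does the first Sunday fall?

February 1, 2018 is a Thursday.
The first Sunday is therefore February 4 (3 days later).

February 4, 2018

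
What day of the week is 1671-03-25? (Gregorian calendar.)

Wednesday

Doomsday rule: the anchor day for the 1600s is Tuesday. For year 71: 71÷12 = 5 r 11, and 11÷4 = 2, so 5+11+2 = 18.
Tuesday + 18 ≡ Saturday — that's 1671's doomsday.
In March the doomsday date is Mar 14.
Mar 25 is 11 days after Mar 14; 11 mod 7 = 4, so Saturday + 4 = Wednesday.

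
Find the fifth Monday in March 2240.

March 30, 2240

March 1, 2240 is a Sunday.
The first Monday is therefore March 2 (1 days later).
The fifth Monday is 2 + 4×7 = March 30.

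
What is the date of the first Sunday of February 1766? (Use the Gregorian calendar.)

February 1, 1766 is a Saturday.
The first Sunday is therefore February 2 (1 days later).

February 2, 1766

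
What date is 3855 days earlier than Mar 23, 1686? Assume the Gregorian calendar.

−365 (one year) → Mar 23, 1685 (3490 left).
−365 (one year) → Mar 23, 1684 (3125 left).
−366 (one year; includes Feb 29, 1684) → Mar 23, 1683 (2759 left).
−365 (one year) → Mar 23, 1682 (2394 left).
−365 (one year) → Mar 23, 1681 (2029 left).
−365 (one year) → Mar 23, 1680 (1664 left).
−366 (one year; includes Feb 29, 1680) → Mar 23, 1679 (1298 left).
−365 (one year) → Mar 23, 1678 (933 left).
−365 (one year) → Mar 23, 1677 (568 left).
−365 (one year) → Mar 23, 1676 (203 left).
−23 → Feb 29, 1676 (end of Feb, 29 days; 180 left).
−29 → Jan 31, 1676 (end of Jan, 31 days; 151 left).
−31 → Dec 31, 1675 (end of Dec, 31 days; 120 left).
−31 → Nov 30, 1675 (end of Nov, 30 days; 89 left).
−30 → Oct 31, 1675 (end of Oct, 31 days; 59 left).
−31 → Sep 30, 1675 (end of Sep, 30 days; 28 left).
−28 → Sep 2, 1675.

September 2, 1675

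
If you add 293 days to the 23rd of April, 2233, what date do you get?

February 10, 2234

Apr has 30 days: +8 → May 1, 2233 (285 left).
May has 31 days: +31 → Jun 1, 2233 (254 left).
Jun has 30 days: +30 → Jul 1, 2233 (224 left).
Jul has 31 days: +31 → Aug 1, 2233 (193 left).
Aug has 31 days: +31 → Sep 1, 2233 (162 left).
Sep has 30 days: +30 → Oct 1, 2233 (132 left).
Oct has 31 days: +31 → Nov 1, 2233 (101 left).
Nov has 30 days: +30 → Dec 1, 2233 (71 left).
Dec has 31 days: +31 → Jan 1, 2234 (40 left).
Jan has 31 days: +31 → Feb 1, 2234 (9 left).
+9 → Feb 10, 2234.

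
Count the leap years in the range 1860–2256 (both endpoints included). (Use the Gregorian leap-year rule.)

Multiples of 4 in [1860,2256]: 100.
Of those, multiples of 100: 4 (not leap unless ÷400).
Multiples of 400: 1.
Leap years = 100 − 4 + 1 = 97.

97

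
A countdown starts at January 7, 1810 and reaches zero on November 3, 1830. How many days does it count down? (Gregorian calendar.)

Jan 7, 1810 → Jan 7, 1811: 365 days.
Jan 7, 1811 → Jan 7, 1812: 365 days.
Jan 7, 1812 → Jan 7, 1813: 366 days (Feb 29, 1812 is in that span).
Jan 7, 1813 → Jan 7, 1814: 365 days.
Jan 7, 1814 → Jan 7, 1815: 365 days.
Jan 7, 1815 → Jan 7, 1816: 365 days.
Jan 7, 1816 → Jan 7, 1817: 366 days (Feb 29, 1816 is in that span).
Jan 7, 1817 → Jan 7, 1818: 365 days.
Jan 7, 1818 → Jan 7, 1819: 365 days.
Jan 7, 1819 → Jan 7, 1820: 365 days.
Jan 7, 1820 → Jan 7, 1821: 366 days (Feb 29, 1820 is in that span).
Jan 7, 1821 → Jan 7, 1822: 365 days.
Jan 7, 1822 → Jan 7, 1823: 365 days.
Jan 7, 1823 → Jan 7, 1824: 365 days.
Jan 7, 1824 → Jan 7, 1825: 366 days (Feb 29, 1824 is in that span).
Jan 7, 1825 → Jan 7, 1826: 365 days.
Jan 7, 1826 → Jan 7, 1827: 365 days.
Jan 7, 1827 → Jan 7, 1828: 365 days.
Jan 7, 1828 → Jan 7, 1829: 366 days (Feb 29, 1828 is in that span).
Jan 7, 1829 → Jan 7, 1830: 365 days.
Jan 7, 1830 → Feb 7, 1830: 31 days (January has 31).
Feb 7, 1830 → Mar 7, 1830: 28 days (February has 28).
Mar 7, 1830 → Apr 7, 1830: 31 days (March has 31).
Apr 7, 1830 → May 7, 1830: 30 days (April has 30).
May 7, 1830 → Jun 7, 1830: 31 days (May has 31).
Jun 7, 1830 → Jul 7, 1830: 30 days (June has 30).
Jul 7, 1830 → Aug 7, 1830: 31 days (July has 31).
Aug 7, 1830 → Sep 7, 1830: 31 days (August has 31).
Sep 7, 1830 → Oct 7, 1830: 30 days (September has 30).
Oct 7, 1830 → Nov 3, 1830: 27 days.
Total: 7605 days.

7605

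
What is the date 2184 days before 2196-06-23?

July 1, 2190

−366 (one year; includes Feb 29, 2196) → Jun 23, 2195 (1818 left).
−365 (one year) → Jun 23, 2194 (1453 left).
−365 (one year) → Jun 23, 2193 (1088 left).
−365 (one year) → Jun 23, 2192 (723 left).
−366 (one year; includes Feb 29, 2192) → Jun 23, 2191 (357 left).
−23 → May 31, 2191 (end of May, 31 days; 334 left).
−31 → Apr 30, 2191 (end of Apr, 30 days; 303 left).
−30 → Mar 31, 2191 (end of Mar, 31 days; 273 left).
−31 → Feb 28, 2191 (end of Feb, 28 days; 242 left).
−28 → Jan 31, 2191 (end of Jan, 31 days; 214 left).
−31 → Dec 31, 2190 (end of Dec, 31 days; 183 left).
−31 → Nov 30, 2190 (end of Nov, 30 days; 152 left).
−30 → Oct 31, 2190 (end of Oct, 31 days; 122 left).
−31 → Sep 30, 2190 (end of Sep, 30 days; 91 left).
−30 → Aug 31, 2190 (end of Aug, 31 days; 61 left).
−31 → Jul 31, 2190 (end of Jul, 31 days; 30 left).
−30 → Jul 1, 2190.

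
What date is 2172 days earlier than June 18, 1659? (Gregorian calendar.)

July 7, 1653

−365 (one year) → Jun 18, 1658 (1807 left).
−365 (one year) → Jun 18, 1657 (1442 left).
−365 (one year) → Jun 18, 1656 (1077 left).
−366 (one year; includes Feb 29, 1656) → Jun 18, 1655 (711 left).
−365 (one year) → Jun 18, 1654 (346 left).
−18 → May 31, 1654 (end of May, 31 days; 328 left).
−31 → Apr 30, 1654 (end of Apr, 30 days; 297 left).
−30 → Mar 31, 1654 (end of Mar, 31 days; 267 left).
−31 → Feb 28, 1654 (end of Feb, 28 days; 236 left).
−28 → Jan 31, 1654 (end of Jan, 31 days; 208 left).
−31 → Dec 31, 1653 (end of Dec, 31 days; 177 left).
−31 → Nov 30, 1653 (end of Nov, 30 days; 146 left).
−30 → Oct 31, 1653 (end of Oct, 31 days; 116 left).
−31 → Sep 30, 1653 (end of Sep, 30 days; 85 left).
−30 → Aug 31, 1653 (end of Aug, 31 days; 55 left).
−31 → Jul 31, 1653 (end of Jul, 31 days; 24 left).
−24 → Jul 7, 1653.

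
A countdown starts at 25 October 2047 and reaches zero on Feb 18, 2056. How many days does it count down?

3038

Oct 25, 2047 → Oct 25, 2048: 366 days (Feb 29, 2048 is in that span).
Oct 25, 2048 → Oct 25, 2049: 365 days.
Oct 25, 2049 → Oct 25, 2050: 365 days.
Oct 25, 2050 → Oct 25, 2051: 365 days.
Oct 25, 2051 → Oct 25, 2052: 366 days (Feb 29, 2052 is in that span).
Oct 25, 2052 → Oct 25, 2053: 365 days.
Oct 25, 2053 → Oct 25, 2054: 365 days.
Oct 25, 2054 → Oct 25, 2055: 365 days.
Oct 25, 2055 → Nov 25, 2055: 31 days (October has 31).
Nov 25, 2055 → Dec 25, 2055: 30 days (November has 30).
Dec 25, 2055 → Jan 25, 2056: 31 days (December has 31).
Jan 25, 2056 → Feb 18, 2056: 24 days.
Total: 3038 days.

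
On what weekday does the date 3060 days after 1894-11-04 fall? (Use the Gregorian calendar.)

Nov 4, 1894 is a Sunday.
3060 mod 7 = 1, so 3060 days after a Sunday is Sunday + 1 = Monday.

Monday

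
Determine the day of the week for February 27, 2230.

Saturday

Doomsday rule: the anchor day for the 2200s is Friday. For year 30: 30÷12 = 2 r 6, and 6÷4 = 1, so 2+6+1 = 9.
Friday + 9 ≡ Sunday — that's 2230's doomsday.
In February the doomsday date is Feb 28 (2230 is not a leap year).
Feb 27 is 1 day before Feb 28; 1 mod 7 = 1, so Sunday − 1 = Saturday.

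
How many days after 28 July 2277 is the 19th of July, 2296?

6931

Jul 28, 2277 → Jul 28, 2278: 365 days.
Jul 28, 2278 → Jul 28, 2279: 365 days.
Jul 28, 2279 → Jul 28, 2280: 366 days (Feb 29, 2280 is in that span).
Jul 28, 2280 → Jul 28, 2281: 365 days.
Jul 28, 2281 → Jul 28, 2282: 365 days.
Jul 28, 2282 → Jul 28, 2283: 365 days.
Jul 28, 2283 → Jul 28, 2284: 366 days (Feb 29, 2284 is in that span).
Jul 28, 2284 → Jul 28, 2285: 365 days.
Jul 28, 2285 → Jul 28, 2286: 365 days.
Jul 28, 2286 → Jul 28, 2287: 365 days.
Jul 28, 2287 → Jul 28, 2288: 366 days (Feb 29, 2288 is in that span).
Jul 28, 2288 → Jul 28, 2289: 365 days.
Jul 28, 2289 → Jul 28, 2290: 365 days.
Jul 28, 2290 → Jul 28, 2291: 365 days.
Jul 28, 2291 → Jul 28, 2292: 366 days (Feb 29, 2292 is in that span).
Jul 28, 2292 → Jul 28, 2293: 365 days.
Jul 28, 2293 → Jul 28, 2294: 365 days.
Jul 28, 2294 → Jul 28, 2295: 365 days.
Jul 28, 2295 → Aug 28, 2295: 31 days (July has 31).
Aug 28, 2295 → Sep 28, 2295: 31 days (August has 31).
Sep 28, 2295 → Oct 28, 2295: 30 days (September has 30).
Oct 28, 2295 → Nov 28, 2295: 31 days (October has 31).
Nov 28, 2295 → Dec 28, 2295: 30 days (November has 30).
Dec 28, 2295 → Jan 28, 2296: 31 days (December has 31).
Jan 28, 2296 → Feb 28, 2296: 31 days (January has 31).
Feb 28, 2296 → Mar 28, 2296: 29 days (February has 29).
Mar 28, 2296 → Apr 28, 2296: 31 days (March has 31).
Apr 28, 2296 → May 28, 2296: 30 days (April has 30).
May 28, 2296 → Jun 28, 2296: 31 days (May has 31).
Jun 28, 2296 → Jul 19, 2296: 21 days.
Total: 6931 days.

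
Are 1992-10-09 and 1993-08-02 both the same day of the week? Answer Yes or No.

From Oct 9, 1992 to Aug 2, 1993 is 297 days.
297 mod 7 = 3, so they are different weekdays.
(Oct 9, 1992 is a Friday; Aug 2, 1993 is a Monday.)

No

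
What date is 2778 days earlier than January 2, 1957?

−366 (one year; includes Feb 29, 1956) → Jan 2, 1956 (2412 left).
−365 (one year) → Jan 2, 1955 (2047 left).
−365 (one year) → Jan 2, 1954 (1682 left).
−365 (one year) → Jan 2, 1953 (1317 left).
−366 (one year; includes Feb 29, 1952) → Jan 2, 1952 (951 left).
−365 (one year) → Jan 2, 1951 (586 left).
−365 (one year) → Jan 2, 1950 (221 left).
−2 → Dec 31, 1949 (end of Dec, 31 days; 219 left).
−31 → Nov 30, 1949 (end of Nov, 30 days; 188 left).
−30 → Oct 31, 1949 (end of Oct, 31 days; 158 left).
−31 → Sep 30, 1949 (end of Sep, 30 days; 127 left).
−30 → Aug 31, 1949 (end of Aug, 31 days; 97 left).
−31 → Jul 31, 1949 (end of Jul, 31 days; 66 left).
−31 → Jun 30, 1949 (end of Jun, 30 days; 35 left).
−30 → May 31, 1949 (end of May, 31 days; 5 left).
−5 → May 26, 1949.

May 26, 1949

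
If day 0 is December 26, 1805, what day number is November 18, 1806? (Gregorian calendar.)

Dec 26, 1805 → Jan 26, 1806: 31 days (December has 31).
Jan 26, 1806 → Feb 26, 1806: 31 days (January has 31).
Feb 26, 1806 → Mar 26, 1806: 28 days (February has 28).
Mar 26, 1806 → Apr 26, 1806: 31 days (March has 31).
Apr 26, 1806 → May 26, 1806: 30 days (April has 30).
May 26, 1806 → Jun 26, 1806: 31 days (May has 31).
Jun 26, 1806 → Jul 26, 1806: 30 days (June has 30).
Jul 26, 1806 → Aug 26, 1806: 31 days (July has 31).
Aug 26, 1806 → Sep 26, 1806: 31 days (August has 31).
Sep 26, 1806 → Oct 26, 1806: 30 days (September has 30).
Oct 26, 1806 → Nov 18, 1806: 23 days.
Total: 327 days.

327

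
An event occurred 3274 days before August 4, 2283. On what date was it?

−365 (one year) → Aug 4, 2282 (2909 left).
−365 (one year) → Aug 4, 2281 (2544 left).
−365 (one year) → Aug 4, 2280 (2179 left).
−366 (one year; includes Feb 29, 2280) → Aug 4, 2279 (1813 left).
−365 (one year) → Aug 4, 2278 (1448 left).
−365 (one year) → Aug 4, 2277 (1083 left).
−365 (one year) → Aug 4, 2276 (718 left).
−366 (one year; includes Feb 29, 2276) → Aug 4, 2275 (352 left).
−4 → Jul 31, 2275 (end of Jul, 31 days; 348 left).
−31 → Jun 30, 2275 (end of Jun, 30 days; 317 left).
−30 → May 31, 2275 (end of May, 31 days; 287 left).
−31 → Apr 30, 2275 (end of Apr, 30 days; 256 left).
−30 → Mar 31, 2275 (end of Mar, 31 days; 226 left).
−31 → Feb 28, 2275 (end of Feb, 28 days; 195 left).
−28 → Jan 31, 2275 (end of Jan, 31 days; 167 left).
−31 → Dec 31, 2274 (end of Dec, 31 days; 136 left).
−31 → Nov 30, 2274 (end of Nov, 30 days; 105 left).
−30 → Oct 31, 2274 (end of Oct, 31 days; 75 left).
−31 → Sep 30, 2274 (end of Sep, 30 days; 44 left).
−30 → Aug 31, 2274 (end of Aug, 31 days; 14 left).
−14 → Aug 17, 2274.

August 17, 2274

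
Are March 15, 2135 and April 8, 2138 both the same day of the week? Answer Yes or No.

Yes

From Mar 15, 2135 to Apr 8, 2138 is 1120 days.
1120 mod 7 = 0, so they are the same weekday.
(Mar 15, 2135 is a Tuesday; Apr 8, 2138 is a Tuesday.)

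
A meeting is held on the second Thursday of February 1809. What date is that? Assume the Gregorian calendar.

February 9, 1809

February 1, 1809 is a Wednesday.
The first Thursday is therefore February 2 (1 days later).
The second Thursday is 2 + 1×7 = February 9.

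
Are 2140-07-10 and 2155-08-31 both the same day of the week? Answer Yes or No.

From Jul 10, 2140 to Aug 31, 2155 is 5530 days.
5530 mod 7 = 0, so they are the same weekday.
(Jul 10, 2140 is a Sunday; Aug 31, 2155 is a Sunday.)

Yes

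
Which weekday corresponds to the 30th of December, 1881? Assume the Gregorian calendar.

Friday

Doomsday rule: the anchor day for the 1800s is Friday. For year 81: 81÷12 = 6 r 9, and 9÷4 = 2, so 6+9+2 = 17.
Friday + 17 ≡ Monday — that's 1881's doomsday.
In December the doomsday date is Dec 12.
Dec 30 is 18 days after Dec 12; 18 mod 7 = 4, so Monday + 4 = Friday.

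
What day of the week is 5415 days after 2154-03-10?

Thursday

First find the weekday of Mar 10, 2154. Doomsday rule: the anchor day for the 2100s is Sunday. For year 54: 54÷12 = 4 r 6, and 6÷4 = 1, so 4+6+1 = 11.
Sunday + 11 ≡ Thursday — that's 2154's doomsday.
In March the doomsday date is Mar 14.
Mar 10 is 4 days before Mar 14; 4 mod 7 = 4, so Thursday − 4 = Sunday.
5415 mod 7 = 4, so 5415 days after a Sunday is Sunday + 4 = Thursday.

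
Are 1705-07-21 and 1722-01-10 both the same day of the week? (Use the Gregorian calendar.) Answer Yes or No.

No

From Jul 21, 1705 to Jan 10, 1722 is 6017 days.
6017 mod 7 = 4, so they are different weekdays.
(Jul 21, 1705 is a Tuesday; Jan 10, 1722 is a Saturday.)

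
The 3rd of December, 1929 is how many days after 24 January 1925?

Jan 24, 1925 → Jan 24, 1926: 365 days.
Jan 24, 1926 → Jan 24, 1927: 365 days.
Jan 24, 1927 → Jan 24, 1928: 365 days.
Jan 24, 1928 → Jan 24, 1929: 366 days (Feb 29, 1928 is in that span).
Jan 24, 1929 → Feb 24, 1929: 31 days (January has 31).
Feb 24, 1929 → Mar 24, 1929: 28 days (February has 28).
Mar 24, 1929 → Apr 24, 1929: 31 days (March has 31).
Apr 24, 1929 → May 24, 1929: 30 days (April has 30).
May 24, 1929 → Jun 24, 1929: 31 days (May has 31).
Jun 24, 1929 → Jul 24, 1929: 30 days (June has 30).
Jul 24, 1929 → Aug 24, 1929: 31 days (July has 31).
Aug 24, 1929 → Sep 24, 1929: 31 days (August has 31).
Sep 24, 1929 → Oct 24, 1929: 30 days (September has 30).
Oct 24, 1929 → Nov 24, 1929: 31 days (October has 31).
Nov 24, 1929 → Dec 3, 1929: 9 days.
Total: 1774 days.

1774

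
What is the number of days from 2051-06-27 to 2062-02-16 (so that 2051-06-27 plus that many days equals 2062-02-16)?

Jun 27, 2051 → Jun 27, 2052: 366 days (Feb 29, 2052 is in that span).
Jun 27, 2052 → Jun 27, 2053: 365 days.
Jun 27, 2053 → Jun 27, 2054: 365 days.
Jun 27, 2054 → Jun 27, 2055: 365 days.
Jun 27, 2055 → Jun 27, 2056: 366 days (Feb 29, 2056 is in that span).
Jun 27, 2056 → Jun 27, 2057: 365 days.
Jun 27, 2057 → Jun 27, 2058: 365 days.
Jun 27, 2058 → Jun 27, 2059: 365 days.
Jun 27, 2059 → Jun 27, 2060: 366 days (Feb 29, 2060 is in that span).
Jun 27, 2060 → Jun 27, 2061: 365 days.
Jun 27, 2061 → Jul 27, 2061: 30 days (June has 30).
Jul 27, 2061 → Aug 27, 2061: 31 days (July has 31).
Aug 27, 2061 → Sep 27, 2061: 31 days (August has 31).
Sep 27, 2061 → Oct 27, 2061: 30 days (September has 30).
Oct 27, 2061 → Nov 27, 2061: 31 days (October has 31).
Nov 27, 2061 → Dec 27, 2061: 30 days (November has 30).
Dec 27, 2061 → Jan 27, 2062: 31 days (December has 31).
Jan 27, 2062 → Feb 16, 2062: 20 days.
Total: 3887 days.

3887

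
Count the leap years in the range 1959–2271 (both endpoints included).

76

Multiples of 4 in [1959,2271]: 78.
Of those, multiples of 100: 3 (not leap unless ÷400).
Multiples of 400: 1.
Leap years = 78 − 3 + 1 = 76.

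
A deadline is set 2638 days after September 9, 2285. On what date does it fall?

+365 (one year) → Sep 9, 2286 (2273 left).
+365 (one year) → Sep 9, 2287 (1908 left).
+366 (one year; includes Feb 29, 2288) → Sep 9, 2288 (1542 left).
+365 (one year) → Sep 9, 2289 (1177 left).
+365 (one year) → Sep 9, 2290 (812 left).
+365 (one year) → Sep 9, 2291 (447 left).
+366 (one year; includes Feb 29, 2292) → Sep 9, 2292 (81 left).
Sep has 30 days: +22 → Oct 1, 2292 (59 left).
Oct has 31 days: +31 → Nov 1, 2292 (28 left).
+28 → Nov 29, 2292.

November 29, 2292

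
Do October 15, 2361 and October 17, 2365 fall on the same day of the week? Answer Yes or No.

Yes

From Oct 15, 2361 to Oct 17, 2365 is 1463 days.
1463 mod 7 = 0, so they are the same weekday.
(Oct 15, 2361 is a Sunday; Oct 17, 2365 is a Sunday.)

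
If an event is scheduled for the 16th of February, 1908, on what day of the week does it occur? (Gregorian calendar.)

Sunday

Doomsday rule: the anchor day for the 1900s is Wednesday. For year 08: 8÷12 = 0 r 8, and 8÷4 = 2, so 0+8+2 = 10.
Wednesday + 10 ≡ Saturday — that's 1908's doomsday.
In February the doomsday date is Feb 29 (1908 is a leap year (divisible by 4)).
Feb 16 is 13 days before Feb 29; 13 mod 7 = 6, so Saturday − 6 = Sunday.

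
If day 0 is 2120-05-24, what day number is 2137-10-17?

6355

May 24, 2120 → May 24, 2121: 365 days.
May 24, 2121 → May 24, 2122: 365 days.
May 24, 2122 → May 24, 2123: 365 days.
May 24, 2123 → May 24, 2124: 366 days (Feb 29, 2124 is in that span).
May 24, 2124 → May 24, 2125: 365 days.
May 24, 2125 → May 24, 2126: 365 days.
May 24, 2126 → May 24, 2127: 365 days.
May 24, 2127 → May 24, 2128: 366 days (Feb 29, 2128 is in that span).
May 24, 2128 → May 24, 2129: 365 days.
May 24, 2129 → May 24, 2130: 365 days.
May 24, 2130 → May 24, 2131: 365 days.
May 24, 2131 → May 24, 2132: 366 days (Feb 29, 2132 is in that span).
May 24, 2132 → May 24, 2133: 365 days.
May 24, 2133 → May 24, 2134: 365 days.
May 24, 2134 → May 24, 2135: 365 days.
May 24, 2135 → May 24, 2136: 366 days (Feb 29, 2136 is in that span).
May 24, 2136 → May 24, 2137: 365 days.
May 24, 2137 → Jun 24, 2137: 31 days (May has 31).
Jun 24, 2137 → Jul 24, 2137: 30 days (June has 30).
Jul 24, 2137 → Aug 24, 2137: 31 days (July has 31).
Aug 24, 2137 → Sep 24, 2137: 31 days (August has 31).
Sep 24, 2137 → Oct 17, 2137: 23 days.
Total: 6355 days.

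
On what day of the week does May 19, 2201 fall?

Tuesday

Doomsday rule: the anchor day for the 2200s is Friday. For year 01: 1÷12 = 0 r 1, and 1÷4 = 0, so 0+1+0 = 1.
Friday + 1 ≡ Saturday — that's 2201's doomsday.
In May the doomsday date is May 9.
May 19 is 10 days after May 9; 10 mod 7 = 3, so Saturday + 3 = Tuesday.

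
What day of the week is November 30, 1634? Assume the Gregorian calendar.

Doomsday rule: the anchor day for the 1600s is Tuesday. For year 34: 34÷12 = 2 r 10, and 10÷4 = 2, so 2+10+2 = 14.
Tuesday + 14 ≡ Tuesday — that's 1634's doomsday.
In November the doomsday date is Nov 7.
Nov 30 is 23 days after Nov 7; 23 mod 7 = 2, so Tuesday + 2 = Thursday.

Thursday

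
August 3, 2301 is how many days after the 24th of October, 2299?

648

Oct 24, 2299 → Oct 24, 2300: 365 days.
Oct 24, 2300 → Nov 24, 2300: 31 days (October has 31).
Nov 24, 2300 → Dec 24, 2300: 30 days (November has 30).
Dec 24, 2300 → Jan 24, 2301: 31 days (December has 31).
Jan 24, 2301 → Feb 24, 2301: 31 days (January has 31).
Feb 24, 2301 → Mar 24, 2301: 28 days (February has 28).
Mar 24, 2301 → Apr 24, 2301: 31 days (March has 31).
Apr 24, 2301 → May 24, 2301: 30 days (April has 30).
May 24, 2301 → Jun 24, 2301: 31 days (May has 31).
Jun 24, 2301 → Jul 24, 2301: 30 days (June has 30).
Jul 24, 2301 → Aug 3, 2301: 10 days.
Total: 648 days.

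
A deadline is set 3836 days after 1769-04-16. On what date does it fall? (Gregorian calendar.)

October 17, 1779

+365 (one year) → Apr 16, 1770 (3471 left).
+365 (one year) → Apr 16, 1771 (3106 left).
+366 (one year; includes Feb 29, 1772) → Apr 16, 1772 (2740 left).
+365 (one year) → Apr 16, 1773 (2375 left).
+365 (one year) → Apr 16, 1774 (2010 left).
+365 (one year) → Apr 16, 1775 (1645 left).
+366 (one year; includes Feb 29, 1776) → Apr 16, 1776 (1279 left).
+365 (one year) → Apr 16, 1777 (914 left).
+365 (one year) → Apr 16, 1778 (549 left).
+365 (one year) → Apr 16, 1779 (184 left).
Apr has 30 days: +15 → May 1, 1779 (169 left).
May has 31 days: +31 → Jun 1, 1779 (138 left).
Jun has 30 days: +30 → Jul 1, 1779 (108 left).
Jul has 31 days: +31 → Aug 1, 1779 (77 left).
Aug has 31 days: +31 → Sep 1, 1779 (46 left).
Sep has 30 days: +30 → Oct 1, 1779 (16 left).
+16 → Oct 17, 1779.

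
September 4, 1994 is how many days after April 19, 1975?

Apr 19, 1975 → Apr 19, 1976: 366 days (Feb 29, 1976 is in that span).
Apr 19, 1976 → Apr 19, 1977: 365 days.
Apr 19, 1977 → Apr 19, 1978: 365 days.
Apr 19, 1978 → Apr 19, 1979: 365 days.
Apr 19, 1979 → Apr 19, 1980: 366 days (Feb 29, 1980 is in that span).
Apr 19, 1980 → Apr 19, 1981: 365 days.
Apr 19, 1981 → Apr 19, 1982: 365 days.
Apr 19, 1982 → Apr 19, 1983: 365 days.
Apr 19, 1983 → Apr 19, 1984: 366 days (Feb 29, 1984 is in that span).
Apr 19, 1984 → Apr 19, 1985: 365 days.
Apr 19, 1985 → Apr 19, 1986: 365 days.
Apr 19, 1986 → Apr 19, 1987: 365 days.
Apr 19, 1987 → Apr 19, 1988: 366 days (Feb 29, 1988 is in that span).
Apr 19, 1988 → Apr 19, 1989: 365 days.
Apr 19, 1989 → Apr 19, 1990: 365 days.
Apr 19, 1990 → Apr 19, 1991: 365 days.
Apr 19, 1991 → Apr 19, 1992: 366 days (Feb 29, 1992 is in that span).
Apr 19, 1992 → Apr 19, 1993: 365 days.
Apr 19, 1993 → Apr 19, 1994: 365 days.
Apr 19, 1994 → May 19, 1994: 30 days (April has 30).
May 19, 1994 → Jun 19, 1994: 31 days (May has 31).
Jun 19, 1994 → Jul 19, 1994: 30 days (June has 30).
Jul 19, 1994 → Aug 19, 1994: 31 days (July has 31).
Aug 19, 1994 → Sep 4, 1994: 16 days.
Total: 7078 days.

7078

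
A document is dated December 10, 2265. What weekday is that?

Sunday

Doomsday rule: the anchor day for the 2200s is Friday. For year 65: 65÷12 = 5 r 5, and 5÷4 = 1, so 5+5+1 = 11.
Friday + 11 ≡ Tuesday — that's 2265's doomsday.
In December the doomsday date is Dec 12.
Dec 10 is 2 days before Dec 12; 2 mod 7 = 2, so Tuesday − 2 = Sunday.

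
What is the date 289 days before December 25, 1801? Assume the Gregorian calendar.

March 11, 1801

−25 → Nov 30, 1801 (end of Nov, 30 days; 264 left).
−30 → Oct 31, 1801 (end of Oct, 31 days; 234 left).
−31 → Sep 30, 1801 (end of Sep, 30 days; 203 left).
−30 → Aug 31, 1801 (end of Aug, 31 days; 173 left).
−31 → Jul 31, 1801 (end of Jul, 31 days; 142 left).
−31 → Jun 30, 1801 (end of Jun, 30 days; 111 left).
−30 → May 31, 1801 (end of May, 31 days; 81 left).
−31 → Apr 30, 1801 (end of Apr, 30 days; 50 left).
−30 → Mar 31, 1801 (end of Mar, 31 days; 20 left).
−20 → Mar 11, 1801.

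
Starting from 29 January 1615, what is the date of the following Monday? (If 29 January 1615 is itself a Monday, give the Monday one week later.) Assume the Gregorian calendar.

February 2, 1615

Jan 29, 1615 is a Thursday.
From Thursday to the next Monday is 4 days.
Jan 29, 1615 + 4 = Feb 2, 1615.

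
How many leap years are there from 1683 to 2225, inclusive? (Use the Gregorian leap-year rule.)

Multiples of 4 in [1683,2225]: 136.
Of those, multiples of 100: 6 (not leap unless ÷400).
Multiples of 400: 1.
Leap years = 136 − 6 + 1 = 131.

131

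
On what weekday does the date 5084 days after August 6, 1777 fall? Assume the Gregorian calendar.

Aug 6, 1777 is a Wednesday.
5084 mod 7 = 2, so 5084 days after a Wednesday is Wednesday + 2 = Friday.

Friday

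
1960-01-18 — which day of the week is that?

Doomsday rule: the anchor day for the 1900s is Wednesday. For year 60: 60÷12 = 5 r 0, and 0÷4 = 0, so 5+0+0 = 5.
Wednesday + 5 ≡ Monday — that's 1960's doomsday.
In January the doomsday date is Jan 4 (1960 is a leap year (divisible by 4)).
Jan 18 is 14 days after Jan 4; 14 mod 7 = 0, so Monday + 0 = Monday.

Monday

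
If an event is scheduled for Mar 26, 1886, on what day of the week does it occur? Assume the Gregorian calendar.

Doomsday rule: the anchor day for the 1800s is Friday. For year 86: 86÷12 = 7 r 2, and 2÷4 = 0, so 7+2+0 = 9.
Friday + 9 ≡ Sunday — that's 1886's doomsday.
In March the doomsday date is Mar 14.
Mar 26 is 12 days after Mar 14; 12 mod 7 = 5, so Sunday + 5 = Friday.

Friday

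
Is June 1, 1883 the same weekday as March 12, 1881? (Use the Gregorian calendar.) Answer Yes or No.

No

From Mar 12, 1881 to Jun 1, 1883 is 811 days.
811 mod 7 = 6, so they are different weekdays.
(Mar 12, 1881 is a Saturday; Jun 1, 1883 is a Friday.)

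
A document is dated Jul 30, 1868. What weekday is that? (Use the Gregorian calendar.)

Thursday

Doomsday rule: the anchor day for the 1800s is Friday. For year 68: 68÷12 = 5 r 8, and 8÷4 = 2, so 5+8+2 = 15.
Friday + 15 ≡ Saturday — that's 1868's doomsday.
In July the doomsday date is Jul 11.
Jul 30 is 19 days after Jul 11; 19 mod 7 = 5, so Saturday + 5 = Thursday.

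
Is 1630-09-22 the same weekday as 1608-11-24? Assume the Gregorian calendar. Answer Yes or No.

No

From Nov 24, 1608 to Sep 22, 1630 is 7972 days.
7972 mod 7 = 6, so they are different weekdays.
(Nov 24, 1608 is a Monday; Sep 22, 1630 is a Sunday.)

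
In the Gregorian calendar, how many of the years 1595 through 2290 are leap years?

169

Multiples of 4 in [1595,2290]: 174.
Of those, multiples of 100: 7 (not leap unless ÷400).
Multiples of 400: 2.
Leap years = 174 − 7 + 2 = 169.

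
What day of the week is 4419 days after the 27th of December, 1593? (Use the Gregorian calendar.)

Wednesday

Dec 27, 1593 is a Monday.
4419 mod 7 = 2, so 4419 days after a Monday is Monday + 2 = Wednesday.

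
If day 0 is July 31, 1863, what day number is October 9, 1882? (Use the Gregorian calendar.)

7010

Jul 31, 1863 → Jul 31, 1864: 366 days (Feb 29, 1864 is in that span).
Jul 31, 1864 → Jul 31, 1865: 365 days.
Jul 31, 1865 → Jul 31, 1866: 365 days.
Jul 31, 1866 → Jul 31, 1867: 365 days.
Jul 31, 1867 → Jul 31, 1868: 366 days (Feb 29, 1868 is in that span).
Jul 31, 1868 → Jul 31, 1869: 365 days.
Jul 31, 1869 → Jul 31, 1870: 365 days.
Jul 31, 1870 → Jul 31, 1871: 365 days.
Jul 31, 1871 → Jul 31, 1872: 366 days (Feb 29, 1872 is in that span).
Jul 31, 1872 → Jul 31, 1873: 365 days.
Jul 31, 1873 → Jul 31, 1874: 365 days.
Jul 31, 1874 → Jul 31, 1875: 365 days.
Jul 31, 1875 → Jul 31, 1876: 366 days (Feb 29, 1876 is in that span).
Jul 31, 1876 → Jul 31, 1877: 365 days.
Jul 31, 1877 → Jul 31, 1878: 365 days.
Jul 31, 1878 → Jul 31, 1879: 365 days.
Jul 31, 1879 → Jul 31, 1880: 366 days (Feb 29, 1880 is in that span).
Jul 31, 1880 → Jul 31, 1881: 365 days.
Jul 31, 1881 → Jul 31, 1882: 365 days.
Jul 31, 1882 → Aug 31, 1882: 31 days (July has 31).
Aug 31, 1882 → Sep 30, 1882: 30 days (August has 31).
Sep 30, 1882 → Oct 9, 1882: 9 days.
Total: 7010 days.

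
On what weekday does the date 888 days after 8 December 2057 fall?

Friday

Dec 8, 2057 is a Saturday.
888 mod 7 = 6, so 888 days after a Saturday is Saturday + 6 = Friday.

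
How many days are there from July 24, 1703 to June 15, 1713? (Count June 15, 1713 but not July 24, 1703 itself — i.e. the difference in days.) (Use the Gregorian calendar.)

3614

Jul 24, 1703 → Jul 24, 1704: 366 days (Feb 29, 1704 is in that span).
Jul 24, 1704 → Jul 24, 1705: 365 days.
Jul 24, 1705 → Jul 24, 1706: 365 days.
Jul 24, 1706 → Jul 24, 1707: 365 days.
Jul 24, 1707 → Jul 24, 1708: 366 days (Feb 29, 1708 is in that span).
Jul 24, 1708 → Jul 24, 1709: 365 days.
Jul 24, 1709 → Jul 24, 1710: 365 days.
Jul 24, 1710 → Jul 24, 1711: 365 days.
Jul 24, 1711 → Jul 24, 1712: 366 days (Feb 29, 1712 is in that span).
Jul 24, 1712 → Aug 24, 1712: 31 days (July has 31).
Aug 24, 1712 → Sep 24, 1712: 31 days (August has 31).
Sep 24, 1712 → Oct 24, 1712: 30 days (September has 30).
Oct 24, 1712 → Nov 24, 1712: 31 days (October has 31).
Nov 24, 1712 → Dec 24, 1712: 30 days (November has 30).
Dec 24, 1712 → Jan 24, 1713: 31 days (December has 31).
Jan 24, 1713 → Feb 24, 1713: 31 days (January has 31).
Feb 24, 1713 → Mar 24, 1713: 28 days (February has 28).
Mar 24, 1713 → Apr 24, 1713: 31 days (March has 31).
Apr 24, 1713 → May 24, 1713: 30 days (April has 30).
May 24, 1713 → Jun 15, 1713: 22 days.
Total: 3614 days.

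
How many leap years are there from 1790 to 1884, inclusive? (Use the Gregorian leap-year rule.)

Multiples of 4 in [1790,1884]: 24.
Of those, multiples of 100: 1 (not leap unless ÷400).
Multiples of 400: 0.
Leap years = 24 − 1 + 0 = 23.

23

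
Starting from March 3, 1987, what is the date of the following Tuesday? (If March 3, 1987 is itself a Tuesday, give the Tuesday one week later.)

March 10, 1987

Mar 3, 1987 is a Tuesday.
From Tuesday to the next Tuesday is 7 days.
Mar 3, 1987 + 7 = Mar 10, 1987.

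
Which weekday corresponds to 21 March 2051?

Doomsday rule: the anchor day for the 2000s is Tuesday. For year 51: 51÷12 = 4 r 3, and 3÷4 = 0, so 4+3+0 = 7.
Tuesday + 7 ≡ Tuesday — that's 2051's doomsday.
In March the doomsday date is Mar 14.
Mar 21 is 7 days after Mar 14; 7 mod 7 = 0, so Tuesday + 0 = Tuesday.

Tuesday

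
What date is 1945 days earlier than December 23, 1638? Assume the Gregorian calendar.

−365 (one year) → Dec 23, 1637 (1580 left).
−365 (one year) → Dec 23, 1636 (1215 left).
−366 (one year; includes Feb 29, 1636) → Dec 23, 1635 (849 left).
−365 (one year) → Dec 23, 1634 (484 left).
−365 (one year) → Dec 23, 1633 (119 left).
−23 → Nov 30, 1633 (end of Nov, 30 days; 96 left).
−30 → Oct 31, 1633 (end of Oct, 31 days; 66 left).
−31 → Sep 30, 1633 (end of Sep, 30 days; 35 left).
−30 → Aug 31, 1633 (end of Aug, 31 days; 5 left).
−5 → Aug 26, 1633.

August 26, 1633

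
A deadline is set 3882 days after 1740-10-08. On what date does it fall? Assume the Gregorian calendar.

+365 (one year) → Oct 8, 1741 (3517 left).
+365 (one year) → Oct 8, 1742 (3152 left).
+365 (one year) → Oct 8, 1743 (2787 left).
+366 (one year; includes Feb 29, 1744) → Oct 8, 1744 (2421 left).
+365 (one year) → Oct 8, 1745 (2056 left).
+365 (one year) → Oct 8, 1746 (1691 left).
+365 (one year) → Oct 8, 1747 (1326 left).
+366 (one year; includes Feb 29, 1748) → Oct 8, 1748 (960 left).
+365 (one year) → Oct 8, 1749 (595 left).
+365 (one year) → Oct 8, 1750 (230 left).
Oct has 31 days: +24 → Nov 1, 1750 (206 left).
Nov has 30 days: +30 → Dec 1, 1750 (176 left).
Dec has 31 days: +31 → Jan 1, 1751 (145 left).
Jan has 31 days: +31 → Feb 1, 1751 (114 left).
Feb has 28 days: +28 → Mar 1, 1751 (86 left).
Mar has 31 days: +31 → Apr 1, 1751 (55 left).
Apr has 30 days: +30 → May 1, 1751 (25 left).
+25 → May 26, 1751.

May 26, 1751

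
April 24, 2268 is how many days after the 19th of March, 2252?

Mar 19, 2252 → Mar 19, 2253: 365 days.
Mar 19, 2253 → Mar 19, 2254: 365 days.
Mar 19, 2254 → Mar 19, 2255: 365 days.
Mar 19, 2255 → Mar 19, 2256: 366 days (Feb 29, 2256 is in that span).
Mar 19, 2256 → Mar 19, 2257: 365 days.
Mar 19, 2257 → Mar 19, 2258: 365 days.
Mar 19, 2258 → Mar 19, 2259: 365 days.
Mar 19, 2259 → Mar 19, 2260: 366 days (Feb 29, 2260 is in that span).
Mar 19, 2260 → Mar 19, 2261: 365 days.
Mar 19, 2261 → Mar 19, 2262: 365 days.
Mar 19, 2262 → Mar 19, 2263: 365 days.
Mar 19, 2263 → Mar 19, 2264: 366 days (Feb 29, 2264 is in that span).
Mar 19, 2264 → Mar 19, 2265: 365 days.
Mar 19, 2265 → Mar 19, 2266: 365 days.
Mar 19, 2266 → Mar 19, 2267: 365 days.
Mar 19, 2267 → Mar 19, 2268: 366 days (Feb 29, 2268 is in that span).
Mar 19, 2268 → Apr 19, 2268: 31 days (March has 31).
Apr 19, 2268 → Apr 24, 2268: 5 days.
Total: 5880 days.

5880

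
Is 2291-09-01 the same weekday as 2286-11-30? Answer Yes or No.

From Nov 30, 2286 to Sep 1, 2291 is 1736 days.
1736 mod 7 = 0, so they are the same weekday.
(Nov 30, 2286 is a Tuesday; Sep 1, 2291 is a Tuesday.)

Yes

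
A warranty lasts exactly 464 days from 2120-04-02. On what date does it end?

+365 (one year) → Apr 2, 2121 (99 left).
Apr has 30 days: +29 → May 1, 2121 (70 left).
May has 31 days: +31 → Jun 1, 2121 (39 left).
Jun has 30 days: +30 → Jul 1, 2121 (9 left).
+9 → Jul 10, 2121.

July 10, 2121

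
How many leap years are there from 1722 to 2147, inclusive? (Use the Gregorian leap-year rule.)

103

Multiples of 4 in [1722,2147]: 106.
Of those, multiples of 100: 4 (not leap unless ÷400).
Multiples of 400: 1.
Leap years = 106 − 4 + 1 = 103.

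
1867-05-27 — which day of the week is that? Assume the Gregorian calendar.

Doomsday rule: the anchor day for the 1800s is Friday. For year 67: 67÷12 = 5 r 7, and 7÷4 = 1, so 5+7+1 = 13.
Friday + 13 ≡ Thursday — that's 1867's doomsday.
In May the doomsday date is May 9.
May 27 is 18 days after May 9; 18 mod 7 = 4, so Thursday + 4 = Monday.

Monday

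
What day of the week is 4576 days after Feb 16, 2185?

Feb 16, 2185 is a Wednesday.
4576 mod 7 = 5, so 4576 days after a Wednesday is Wednesday + 5 = Monday.

Monday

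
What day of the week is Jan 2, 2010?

Saturday

Doomsday rule: the anchor day for the 2000s is Tuesday. For year 10: 10÷12 = 0 r 10, and 10÷4 = 2, so 0+10+2 = 12.
Tuesday + 12 ≡ Sunday — that's 2010's doomsday.
In January the doomsday date is Jan 3 (2010 is not a leap year).
Jan 2 is 1 day before Jan 3; 1 mod 7 = 1, so Sunday − 1 = Saturday.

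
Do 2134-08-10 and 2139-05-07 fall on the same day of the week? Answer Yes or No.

From Aug 10, 2134 to May 7, 2139 is 1731 days.
1731 mod 7 = 2, so they are different weekdays.
(Aug 10, 2134 is a Tuesday; May 7, 2139 is a Thursday.)

No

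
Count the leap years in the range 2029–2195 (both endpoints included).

Multiples of 4 in [2029,2195]: 41.
Of those, multiples of 100: 1 (not leap unless ÷400).
Multiples of 400: 0.
Leap years = 41 − 1 + 0 = 40.

40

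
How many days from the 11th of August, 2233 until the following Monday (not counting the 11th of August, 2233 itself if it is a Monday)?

1

Aug 11, 2233 is a Sunday.
From Sunday to the next Monday is 1 day.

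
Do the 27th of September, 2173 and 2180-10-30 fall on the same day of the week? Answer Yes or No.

From Sep 27, 2173 to Oct 30, 2180 is 2590 days.
2590 mod 7 = 0, so they are the same weekday.
(Sep 27, 2173 is a Monday; Oct 30, 2180 is a Monday.)

Yes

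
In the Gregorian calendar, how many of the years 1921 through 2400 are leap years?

Multiples of 4 in [1921,2400]: 120.
Of those, multiples of 100: 5 (not leap unless ÷400).
Multiples of 400: 2.
Leap years = 120 − 5 + 2 = 117.

117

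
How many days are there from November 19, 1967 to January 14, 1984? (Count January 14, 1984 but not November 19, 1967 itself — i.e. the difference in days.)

5900

Nov 19, 1967 → Nov 19, 1968: 366 days (Feb 29, 1968 is in that span).
Nov 19, 1968 → Nov 19, 1969: 365 days.
Nov 19, 1969 → Nov 19, 1970: 365 days.
Nov 19, 1970 → Nov 19, 1971: 365 days.
Nov 19, 1971 → Nov 19, 1972: 366 days (Feb 29, 1972 is in that span).
Nov 19, 1972 → Nov 19, 1973: 365 days.
Nov 19, 1973 → Nov 19, 1974: 365 days.
Nov 19, 1974 → Nov 19, 1975: 365 days.
Nov 19, 1975 → Nov 19, 1976: 366 days (Feb 29, 1976 is in that span).
Nov 19, 1976 → Nov 19, 1977: 365 days.
Nov 19, 1977 → Nov 19, 1978: 365 days.
Nov 19, 1978 → Nov 19, 1979: 365 days.
Nov 19, 1979 → Nov 19, 1980: 366 days (Feb 29, 1980 is in that span).
Nov 19, 1980 → Nov 19, 1981: 365 days.
Nov 19, 1981 → Nov 19, 1982: 365 days.
Nov 19, 1982 → Nov 19, 1983: 365 days.
Nov 19, 1983 → Dec 19, 1983: 30 days (November has 30).
Dec 19, 1983 → Jan 14, 1984: 26 days.
Total: 5900 days.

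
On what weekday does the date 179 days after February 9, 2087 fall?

Thursday

First find the weekday of Feb 9, 2087. Doomsday rule: the anchor day for the 2000s is Tuesday. For year 87: 87÷12 = 7 r 3, and 3÷4 = 0, so 7+3+0 = 10.
Tuesday + 10 ≡ Friday — that's 2087's doomsday.
In February the doomsday date is Feb 28 (2087 is not a leap year).
Feb 9 is 19 days before Feb 28; 19 mod 7 = 5, so Friday − 5 = Sunday.
179 mod 7 = 4, so 179 days after a Sunday is Sunday + 4 = Thursday.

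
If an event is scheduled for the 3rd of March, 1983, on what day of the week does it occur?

Doomsday rule: the anchor day for the 1900s is Wednesday. For year 83: 83÷12 = 6 r 11, and 11÷4 = 2, so 6+11+2 = 19.
Wednesday + 19 ≡ Monday — that's 1983's doomsday.
In March the doomsday date is Mar 14.
Mar 3 is 11 days before Mar 14; 11 mod 7 = 4, so Monday − 4 = Thursday.

Thursday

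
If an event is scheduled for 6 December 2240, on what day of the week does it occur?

Doomsday rule: the anchor day for the 2200s is Friday. For year 40: 40÷12 = 3 r 4, and 4÷4 = 1, so 3+4+1 = 8.
Friday + 8 ≡ Saturday — that's 2240's doomsday.
In December the doomsday date is Dec 12.
Dec 6 is 6 days before Dec 12; 6 mod 7 = 6, so Saturday − 6 = Sunday.

Sunday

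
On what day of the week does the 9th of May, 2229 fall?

Doomsday rule: the anchor day for the 2200s is Friday. For year 29: 29÷12 = 2 r 5, and 5÷4 = 1, so 2+5+1 = 8.
Friday + 8 ≡ Saturday — that's 2229's doomsday.
In May the doomsday date is May 9.
May 9 is the doomsday itself: Saturday.

Saturday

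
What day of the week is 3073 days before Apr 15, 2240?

Wednesday

First find the weekday of Apr 15, 2240. Doomsday rule: the anchor day for the 2200s is Friday. For year 40: 40÷12 = 3 r 4, and 4÷4 = 1, so 3+4+1 = 8.
Friday + 8 ≡ Saturday — that's 2240's doomsday.
In April the doomsday date is Apr 4.
Apr 15 is 11 days after Apr 4; 11 mod 7 = 4, so Saturday + 4 = Wednesday.
3073 mod 7 = 0, so 3073 days before a Wednesday is Wednesday − 0 = Wednesday.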